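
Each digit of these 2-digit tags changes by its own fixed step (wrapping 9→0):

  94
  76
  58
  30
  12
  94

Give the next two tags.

First digit goes 9, 7, 5, 3, 1, 9 → 7 → 5 (−2 each step, mod 10).
Second digit goes 4, 6, 8, 0, 2, 4 → 6 → 8 (+2 each step, mod 10).
So the next two tags are 76 and 58.

76, 58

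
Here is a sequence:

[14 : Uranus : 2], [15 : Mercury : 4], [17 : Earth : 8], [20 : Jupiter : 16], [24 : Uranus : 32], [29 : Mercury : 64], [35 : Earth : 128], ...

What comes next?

[42 : Jupiter : 256]

For the first coordinate, differences are 1, 2, 3, … (increasing by 1 each time): 14, 15, 17, 20, 24, 29, 35 → 42.
For the planet, repeats Uranus → Mercury → Earth → Jupiter: Uranus, Mercury, Earth, Jupiter, Uranus, Mercury, Earth → Jupiter.
Third coordinate: ×2 each step, so 2, 4, 8, 16, 32, 64, 128 → 256.
So the next element is [42 : Jupiter : 256].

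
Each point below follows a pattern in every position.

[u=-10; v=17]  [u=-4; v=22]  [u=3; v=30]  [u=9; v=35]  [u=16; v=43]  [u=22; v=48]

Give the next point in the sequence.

For the u, alternating steps +6, +7, +6, +7, …: -10, -4, 3, 9, 16, 22 → 29.
V: 17, 22, 30, 35, 43, 48 → 56 (alternating steps +5, +8, +5, +8, …).
Putting it together: [u=29; v=56].

[u=29; v=56]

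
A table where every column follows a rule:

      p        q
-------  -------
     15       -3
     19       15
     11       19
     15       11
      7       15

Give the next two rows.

For the column p, alternating steps +4, −8, +4, −8, …: 15, 19, 11, 15, 7 → 11 → 3.
Column q: always the previous value of the column p, so -3, 15, 19, 11, 15 → 7 → 11.
So the next two rows are 11  7 and 3  11.

11  7; 3  11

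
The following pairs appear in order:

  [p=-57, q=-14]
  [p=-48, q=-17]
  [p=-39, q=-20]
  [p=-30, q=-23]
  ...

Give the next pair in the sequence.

[p=-21, q=-26]

P — +9 each step: -57, -48, -39, -30 → -21.
For the q, −3 each step: -14, -17, -20, -23 → -26.
So the next pair is [p=-21, q=-26].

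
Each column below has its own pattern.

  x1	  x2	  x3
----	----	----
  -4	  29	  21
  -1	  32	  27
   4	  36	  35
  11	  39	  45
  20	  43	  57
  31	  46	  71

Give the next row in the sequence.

44  50  87

Column x1 — differences are 3, 5, 7, … (increasing by 2 each time): -4, -1, 4, 11, 20, 31 → 44.
Column x2: alternating steps +3, +4, +3, +4, …; 29, 32, 36, 39, 43, 46 → 50.
Column x3: 21, 27, 35, 45, 57, 71 → 87 (differences are 6, 8, 10, … (increasing by 2 each time)).
So the next row is 44  50  87.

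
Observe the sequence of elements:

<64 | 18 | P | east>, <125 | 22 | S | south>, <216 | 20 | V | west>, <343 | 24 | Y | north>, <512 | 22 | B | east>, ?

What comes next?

<729 | 26 | E | south>

First value: 64, 125, 216, 343, 512 → 729 (perfect cubes: 4³, 5³, 6³, …).
Second value: 18, 22, 20, 24, 22 → 26 (alternating steps +4, −2, +4, −2, …).
Letter goes P, S, V, Y, B → E (letters move forward 3 places in the alphabet, wrapping Z→A).
Direction — repeats east → south → west → north: east, south, west, north, east → south.
Putting it together: <729 | 26 | E | south>.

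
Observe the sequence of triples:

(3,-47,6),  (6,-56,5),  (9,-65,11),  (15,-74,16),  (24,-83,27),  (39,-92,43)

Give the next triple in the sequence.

(63,-101,70)

For the first value, each term is the sum of the two before it: 3, 6, 9, 15, 24, 39 → 63.
Second value: −9 each step; -47, -56, -65, -74, -83, -92 → -101.
Third value — each term is the sum of the two before it: 6, 5, 11, 16, 27, 43 → 70.
So the next triple is (63,-101,70).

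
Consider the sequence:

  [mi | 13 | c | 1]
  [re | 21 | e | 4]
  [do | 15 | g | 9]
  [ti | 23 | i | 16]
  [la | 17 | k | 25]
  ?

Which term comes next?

Note: runs backward through the solfège scale do→ti; mi, re, do, ti, la → sol.
For the second slot, alternating steps +8, −6, +8, −6, …: 13, 21, 15, 23, 17 → 25.
Letter: c, e, g, i, k → m (letters move forward 2 places in the alphabet).
Fourth slot: perfect squares: 1², 2², 3², …; 1, 4, 9, 16, 25 → 36.
Putting it together: [sol | 25 | m | 36].

[sol | 25 | m | 36]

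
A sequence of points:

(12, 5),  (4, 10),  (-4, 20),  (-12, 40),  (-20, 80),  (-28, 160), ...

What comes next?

First value: −8 each step, so 12, 4, -4, -12, -20, -28 → -36.
For the second value, ×2 each step: 5, 10, 20, 40, 80, 160 → 320.
So the next point is (-36, 320).

(-36, 320)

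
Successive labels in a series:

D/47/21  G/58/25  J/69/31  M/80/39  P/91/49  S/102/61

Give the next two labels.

V/113/75, Y/124/91

Letter: letters move forward 3 places in the alphabet; D, G, J, M, P, S → V → Y.
Second component: 47, 58, 69, 80, 91, 102 → 113 → 124 (+11 each step).
Third component goes 21, 25, 31, 39, 49, 61 → 75 → 91 (differences are 4, 6, 8, … (increasing by 2 each time)).
So the next two labels are V/113/75 and Y/124/91.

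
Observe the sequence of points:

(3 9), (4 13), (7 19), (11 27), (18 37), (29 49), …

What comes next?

First slot goes 3, 4, 7, 11, 18, 29 → 47 (each term is the sum of the two before it).
Second slot: differences are 4, 6, 8, … (increasing by 2 each time), so 9, 13, 19, 27, 37, 49 → 63.
Putting it together: (47 63).

(47 63)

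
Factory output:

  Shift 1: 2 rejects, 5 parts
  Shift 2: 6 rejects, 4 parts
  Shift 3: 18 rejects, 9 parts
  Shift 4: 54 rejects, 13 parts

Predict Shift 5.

162 rejects, 22 parts

Rejects — ×3 each step: 2, 6, 18, 54 → 162.
Parts: each term is the sum of the two before it, so 5, 4, 9, 13 → 22.
Combining the parts gives 162 rejects, 22 parts.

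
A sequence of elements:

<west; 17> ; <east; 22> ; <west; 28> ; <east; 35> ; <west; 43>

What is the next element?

Direction goes west, east, west, east, west → east (alternates west ↔ east).
Second coordinate: differences are 5, 6, 7, … (increasing by 1 each time), so 17, 22, 28, 35, 43 → 52.
Combining the parts gives <east; 52>.

<east; 52>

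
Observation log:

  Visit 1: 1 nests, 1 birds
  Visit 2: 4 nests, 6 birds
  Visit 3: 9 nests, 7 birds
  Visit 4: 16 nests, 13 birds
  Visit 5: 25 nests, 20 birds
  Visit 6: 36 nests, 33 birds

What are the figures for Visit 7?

Nests: perfect squares: 1², 2², 3², …; 1, 4, 9, 16, 25, 36 → 49.
Birds — each term is the sum of the two before it: 1, 6, 7, 13, 20, 33 → 53.
So the next record is 49 nests, 53 birds.

49 nests, 53 birds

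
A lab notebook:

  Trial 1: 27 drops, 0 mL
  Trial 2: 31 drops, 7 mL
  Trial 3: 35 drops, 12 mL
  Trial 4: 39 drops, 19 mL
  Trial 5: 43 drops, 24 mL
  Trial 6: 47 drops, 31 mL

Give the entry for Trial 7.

51 drops, 36 mL

Drops — +4 each step: 27, 31, 35, 39, 43, 47 → 51.
ML: 0, 7, 12, 19, 24, 31 → 36 (alternating steps +7, +5, +7, +5, …).
So the next row is 51 drops, 36 mL.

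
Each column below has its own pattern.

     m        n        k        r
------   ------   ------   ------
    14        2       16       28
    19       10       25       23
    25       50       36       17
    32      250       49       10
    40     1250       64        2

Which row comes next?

49  6250  81  -7

Column m goes 14, 19, 25, 32, 40 → 49 (differences are 5, 6, 7, … (increasing by 1 each time)).
For the column n, ×5 each step: 2, 10, 50, 250, 1250 → 6250.
Column k: perfect squares: 4², 5², 6², …; 16, 25, 36, 49, 64 → 81.
Column r — together with the column m always sums to 42: 28, 23, 17, 10, 2 → -7.
So the next row is 49  6250  81  -7.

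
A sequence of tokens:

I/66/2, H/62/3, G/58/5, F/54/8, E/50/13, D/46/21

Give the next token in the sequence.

C/42/34

Letter: letters move back 1 place in the alphabet, so I, H, G, F, E, D → C.
Second component: −4 each step; 66, 62, 58, 54, 50, 46 → 42.
For the third component, each term is the sum of the two before it: 2, 3, 5, 8, 13, 21 → 34.
Combining the parts gives C/42/34.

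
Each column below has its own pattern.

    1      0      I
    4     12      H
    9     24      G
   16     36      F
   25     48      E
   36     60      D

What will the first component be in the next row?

49

First component: 1, 4, 9, 16, 25, 36 → 49 (perfect squares: 1², 2², 3², …).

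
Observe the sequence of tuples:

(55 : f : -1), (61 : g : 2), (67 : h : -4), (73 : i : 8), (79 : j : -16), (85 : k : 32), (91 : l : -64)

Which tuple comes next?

First coordinate goes 55, 61, 67, 73, 79, 85, 91 → 97 (+6 each step).
Letter — letters move forward 1 place in the alphabet: f, g, h, i, j, k, l → m.
Third coordinate — ×(-2) each step: -1, 2, -4, 8, -16, 32, -64 → 128.
So the next tuple is (97 : m : 128).

(97 : m : 128)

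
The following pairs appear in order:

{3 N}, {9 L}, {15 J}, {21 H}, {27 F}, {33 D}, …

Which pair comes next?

{39 B}

First coordinate: +6 each step; 3, 9, 15, 21, 27, 33 → 39.
Letter — letters move back 2 places in the alphabet: N, L, J, H, F, D → B.
Putting it together: {39 B}.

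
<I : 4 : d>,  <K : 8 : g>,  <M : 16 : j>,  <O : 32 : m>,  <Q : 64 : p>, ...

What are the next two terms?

<S : 128 : s>, <U : 256 : v>

First letter: letters move forward 2 places in the alphabet, so I, K, M, O, Q → S → U.
Second part: 4, 8, 16, 32, 64 → 128 → 256 (×2 each step).
Second letter — letters move forward 3 places in the alphabet: d, g, j, m, p → s → v.
Putting the parts together: <S : 128 : s> and then <U : 256 : v>.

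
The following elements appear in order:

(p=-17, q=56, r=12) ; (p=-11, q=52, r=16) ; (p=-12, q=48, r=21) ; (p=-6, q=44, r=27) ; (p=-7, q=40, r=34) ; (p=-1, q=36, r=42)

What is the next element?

P goes -17, -11, -12, -6, -7, -1 → -2 (alternating steps +6, −1, +6, −1, …).
Q: −4 each step; 56, 52, 48, 44, 40, 36 → 32.
R goes 12, 16, 21, 27, 34, 42 → 51 (differences are 4, 5, 6, … (increasing by 1 each time)).
So the next element is (p=-2, q=32, r=51).

(p=-2, q=32, r=51)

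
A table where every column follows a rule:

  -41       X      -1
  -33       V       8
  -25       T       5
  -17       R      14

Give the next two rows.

First component: +8 each step; -41, -33, -25, -17 → -9 → -1.
Letter: letters move back 2 places in the alphabet, so X, V, T, R → P → N.
Third component: alternating steps +9, −3, +9, −3, …; -1, 8, 5, 14 → 11 → 20.
Putting the parts together: -9  P  11 and then -1  N  20.

-9  P  11; -1  N  20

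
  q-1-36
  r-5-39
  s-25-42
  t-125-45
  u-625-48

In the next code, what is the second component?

3125

Second component: ×5 each step, so 1, 5, 25, 125, 625 → 3125.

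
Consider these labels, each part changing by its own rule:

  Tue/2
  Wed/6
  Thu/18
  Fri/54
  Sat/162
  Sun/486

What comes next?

Day: Tue, Wed, Thu, Fri, Sat, Sun → Mon (runs through the weekdays Mon→Sun).
Second component goes 2, 6, 18, 54, 162, 486 → 1458 (×3 each step).
Putting it together: Mon/1458.

Mon/1458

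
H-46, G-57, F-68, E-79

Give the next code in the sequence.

D-90

Letter — letters move back 1 place in the alphabet: H, G, F, E → D.
Second component — +11 each step: 46, 57, 68, 79 → 90.
Combining the parts gives D-90.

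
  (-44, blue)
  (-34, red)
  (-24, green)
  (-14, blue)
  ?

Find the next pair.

First value: +10 each step; -44, -34, -24, -14 → -4.
Colour: repeats blue → red → green; blue, red, green, blue → red.
Combining the parts gives (-4, red).

(-4, red)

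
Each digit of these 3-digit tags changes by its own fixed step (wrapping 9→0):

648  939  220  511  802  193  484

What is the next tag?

775

First digit — +3 each step, mod 10: 6, 9, 2, 5, 8, 1, 4 → 7.
Second digit — −1 each step, mod 10: 4, 3, 2, 1, 0, 9, 8 → 7.
Third digit: +1 each step, mod 10, so 8, 9, 0, 1, 2, 3, 4 → 5.
So the next tag is 775.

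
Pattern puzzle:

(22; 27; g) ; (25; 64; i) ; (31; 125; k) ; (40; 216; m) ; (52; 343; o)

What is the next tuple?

First entry — differences are 3, 6, 9, … (increasing by 3 each time): 22, 25, 31, 40, 52 → 67.
Second entry: perfect cubes: 3³, 4³, 5³, …, so 27, 64, 125, 216, 343 → 512.
For the letter, letters move forward 2 places in the alphabet: g, i, k, m, o → q.
So the next tuple is (67; 512; q).

(67; 512; q)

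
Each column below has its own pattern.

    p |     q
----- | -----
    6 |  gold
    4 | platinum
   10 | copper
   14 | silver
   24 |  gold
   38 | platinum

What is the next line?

62  copper

Column p: each term is the sum of the two before it, so 6, 4, 10, 14, 24, 38 → 62.
Column q: gold, platinum, copper, silver, gold, platinum → copper (repeats gold → platinum → copper → silver).
Putting it together: 62  copper.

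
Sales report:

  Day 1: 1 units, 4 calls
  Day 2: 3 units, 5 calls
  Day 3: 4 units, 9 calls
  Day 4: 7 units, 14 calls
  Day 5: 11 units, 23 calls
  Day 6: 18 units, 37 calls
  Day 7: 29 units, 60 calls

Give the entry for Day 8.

Units goes 1, 3, 4, 7, 11, 18, 29 → 47 (each term is the sum of the two before it).
Calls — each term is the sum of the two before it: 4, 5, 9, 14, 23, 37, 60 → 97.
Putting it together: 47 units, 97 calls.

47 units, 97 calls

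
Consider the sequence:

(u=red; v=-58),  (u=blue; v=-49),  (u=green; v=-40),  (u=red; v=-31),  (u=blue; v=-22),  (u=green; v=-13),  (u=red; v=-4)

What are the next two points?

(u=blue; v=5), (u=green; v=14)

For the u, repeats red → blue → green: red, blue, green, red, blue, green, red → blue → green.
V goes -58, -49, -40, -31, -22, -13, -4 → 5 → 14 (+9 each step).
Putting the parts together: (u=blue; v=5) and then (u=green; v=14).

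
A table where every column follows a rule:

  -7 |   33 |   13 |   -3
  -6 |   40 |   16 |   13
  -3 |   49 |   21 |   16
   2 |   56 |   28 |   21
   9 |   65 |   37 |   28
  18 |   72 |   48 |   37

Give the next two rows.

29  81  61  48; 42  88  76  61

First component goes -7, -6, -3, 2, 9, 18 → 29 → 42 (differences are 1, 3, 5, … (increasing by 2 each time)).
Second component — alternating steps +7, +9, +7, +9, …: 33, 40, 49, 56, 65, 72 → 81 → 88.
Third component: 13, 16, 21, 28, 37, 48 → 61 → 76 (differences are 3, 5, 7, … (increasing by 2 each time)).
Fourth component: -3, 13, 16, 21, 28, 37 → 48 → 61 (always the previous value of the third component).
So the next two rows are 29  81  61  48 and 42  88  76  61.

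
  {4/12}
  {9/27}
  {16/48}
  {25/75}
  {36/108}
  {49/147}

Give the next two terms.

For the first coordinate, perfect squares: 2², 3², 4², …: 4, 9, 16, 25, 36, 49 → 64 → 81.
Second coordinate — always 3 × the first coordinate: 12, 27, 48, 75, 108, 147 → 192 → 243.
Putting the parts together: {64/192} and then {81/243}.

{64/192}, {81/243}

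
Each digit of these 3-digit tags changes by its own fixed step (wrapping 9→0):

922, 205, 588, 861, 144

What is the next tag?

427

First digit — +3 each step, mod 10: 9, 2, 5, 8, 1 → 4.
Second digit: −2 each step, mod 10, so 2, 0, 8, 6, 4 → 2.
Third digit goes 2, 5, 8, 1, 4 → 7 (+3 each step, mod 10).
So the next tag is 427.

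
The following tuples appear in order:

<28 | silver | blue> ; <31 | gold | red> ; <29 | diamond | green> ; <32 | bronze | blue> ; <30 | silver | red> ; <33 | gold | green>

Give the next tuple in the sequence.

First slot: alternating steps +3, −2, +3, −2, …; 28, 31, 29, 32, 30, 33 → 31.
Rank — repeats silver → gold → diamond → bronze: silver, gold, diamond, bronze, silver, gold → diamond.
Colour: blue, red, green, blue, red, green → blue (repeats blue → red → green).
Combining the parts gives <31 | diamond | blue>.

<31 | diamond | blue>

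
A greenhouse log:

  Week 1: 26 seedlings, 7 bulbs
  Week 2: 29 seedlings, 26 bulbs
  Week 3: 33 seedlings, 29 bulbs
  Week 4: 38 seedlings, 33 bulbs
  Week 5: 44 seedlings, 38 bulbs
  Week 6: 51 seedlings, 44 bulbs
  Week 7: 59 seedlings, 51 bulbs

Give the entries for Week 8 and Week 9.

68 seedlings, 59 bulbs; 78 seedlings, 68 bulbs

Seedlings — differences are 3, 4, 5, … (increasing by 1 each time): 26, 29, 33, 38, 44, 51, 59 → 68 → 78.
Bulbs: always the previous value of the seedlings, so 7, 26, 29, 33, 38, 44, 51 → 59 → 68.
So the next two lines are 68 seedlings, 59 bulbs and 78 seedlings, 68 bulbs.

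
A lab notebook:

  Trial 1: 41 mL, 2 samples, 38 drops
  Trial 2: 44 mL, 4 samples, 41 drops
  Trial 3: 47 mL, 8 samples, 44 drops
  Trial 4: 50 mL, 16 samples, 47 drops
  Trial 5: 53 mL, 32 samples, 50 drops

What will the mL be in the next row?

ML: +3 each step, so 41, 44, 47, 50, 53 → 56.
Samples — ×2 each step: 2, 4, 8, 16, 32 → 64.
Drops: +3 each step; 38, 41, 44, 47, 50 → 53.

56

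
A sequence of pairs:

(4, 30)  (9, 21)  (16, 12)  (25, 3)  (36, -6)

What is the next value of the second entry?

Second entry: 30, 21, 12, 3, -6 → -15 (−9 each step).

-15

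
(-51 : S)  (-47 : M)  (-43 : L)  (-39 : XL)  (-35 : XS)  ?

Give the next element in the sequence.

(-31 : S)

First coordinate: +4 each step; -51, -47, -43, -39, -35 → -31.
Size: runs through clothing sizes XS→XL, so S, M, L, XL, XS → S.
Putting it together: (-31 : S).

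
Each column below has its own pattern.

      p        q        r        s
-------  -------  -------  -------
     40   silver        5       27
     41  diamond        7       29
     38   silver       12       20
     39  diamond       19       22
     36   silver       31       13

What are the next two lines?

Column p — alternating steps +1, −3, +1, −3, …: 40, 41, 38, 39, 36 → 37 → 34.
Column q: alternates silver ↔ diamond; silver, diamond, silver, diamond, silver → diamond → silver.
Column r: 5, 7, 12, 19, 31 → 50 → 81 (each term is the sum of the two before it).
For the column s, alternating steps +2, −9, +2, −9, …: 27, 29, 20, 22, 13 → 15 → 6.
Putting the parts together: 37  diamond  50  15 and then 34  silver  81  6.

37  diamond  50  15; 34  silver  81  6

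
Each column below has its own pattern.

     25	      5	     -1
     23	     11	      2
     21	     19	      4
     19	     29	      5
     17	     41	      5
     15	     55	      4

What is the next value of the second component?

Second component: differences are 6, 8, 10, … (increasing by 2 each time), so 5, 11, 19, 29, 41, 55 → 71.

71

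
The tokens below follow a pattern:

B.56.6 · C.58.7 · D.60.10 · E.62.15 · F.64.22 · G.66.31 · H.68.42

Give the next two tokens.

I.70.55, J.72.70

For the letter, letters move forward 1 place in the alphabet: B, C, D, E, F, G, H → I → J.
Second component — +2 each step: 56, 58, 60, 62, 64, 66, 68 → 70 → 72.
Third component — differences are 1, 3, 5, … (increasing by 2 each time): 6, 7, 10, 15, 22, 31, 42 → 55 → 70.
Putting the parts together: I.70.55 and then J.72.70.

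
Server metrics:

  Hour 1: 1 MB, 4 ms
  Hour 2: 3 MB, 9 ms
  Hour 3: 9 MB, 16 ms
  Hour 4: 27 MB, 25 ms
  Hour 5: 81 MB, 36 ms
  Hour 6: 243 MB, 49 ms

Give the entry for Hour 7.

MB: ×3 each step; 1, 3, 9, 27, 81, 243 → 729.
Ms: perfect squares: 2², 3², 4², …; 4, 9, 16, 25, 36, 49 → 64.
Putting it together: 729 MB, 64 ms.

729 MB, 64 ms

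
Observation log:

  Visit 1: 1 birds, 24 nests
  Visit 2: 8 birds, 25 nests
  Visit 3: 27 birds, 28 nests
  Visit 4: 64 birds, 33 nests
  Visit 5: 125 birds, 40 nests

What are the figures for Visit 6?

For the birds, perfect cubes: 1³, 2³, 3³, …: 1, 8, 27, 64, 125 → 216.
Nests: 24, 25, 28, 33, 40 → 49 (differences are 1, 3, 5, … (increasing by 2 each time)).
Combining the parts gives 216 birds, 49 nests.

216 birds, 49 nests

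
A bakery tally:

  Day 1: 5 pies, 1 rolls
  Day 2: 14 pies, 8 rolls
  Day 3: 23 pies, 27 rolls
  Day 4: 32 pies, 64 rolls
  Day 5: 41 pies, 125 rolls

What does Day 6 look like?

50 pies, 216 rolls

Pies: +9 each step; 5, 14, 23, 32, 41 → 50.
For the rolls, perfect cubes: 1³, 2³, 3³, …: 1, 8, 27, 64, 125 → 216.
Combining the parts gives 50 pies, 216 rolls.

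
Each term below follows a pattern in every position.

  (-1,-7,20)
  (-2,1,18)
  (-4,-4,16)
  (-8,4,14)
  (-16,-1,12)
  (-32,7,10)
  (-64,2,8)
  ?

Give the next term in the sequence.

(-128,10,6)

For the first slot, ×2 each step: -1, -2, -4, -8, -16, -32, -64 → -128.
Second slot — alternating steps +8, −5, +8, −5, …: -7, 1, -4, 4, -1, 7, 2 → 10.
Third slot: −2 each step; 20, 18, 16, 14, 12, 10, 8 → 6.
Combining the parts gives (-128,10,6).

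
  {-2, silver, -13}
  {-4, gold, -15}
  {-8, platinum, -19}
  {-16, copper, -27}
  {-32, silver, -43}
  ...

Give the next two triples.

{-64, gold, -75}, {-128, platinum, -139}

First slot: ×2 each step, so -2, -4, -8, -16, -32 → -64 → -128.
Metal: repeats silver → gold → platinum → copper; silver, gold, platinum, copper, silver → gold → platinum.
Third slot goes -13, -15, -19, -27, -43 → -75 → -139 (always 11 less than the first slot).
So the next two triples are {-64, gold, -75} and {-128, platinum, -139}.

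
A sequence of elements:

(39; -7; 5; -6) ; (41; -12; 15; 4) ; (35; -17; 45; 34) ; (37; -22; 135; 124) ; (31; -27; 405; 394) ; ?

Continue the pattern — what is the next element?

First coordinate: 39, 41, 35, 37, 31 → 33 (alternating steps +2, −6, +2, −6, …).
Second coordinate — −5 each step: -7, -12, -17, -22, -27 → -32.
For the third coordinate, ×3 each step: 5, 15, 45, 135, 405 → 1215.
Fourth coordinate goes -6, 4, 34, 124, 394 → 1204 (always 11 less than the third coordinate).
Combining the parts gives (33; -32; 1215; 1204).

(33; -32; 1215; 1204)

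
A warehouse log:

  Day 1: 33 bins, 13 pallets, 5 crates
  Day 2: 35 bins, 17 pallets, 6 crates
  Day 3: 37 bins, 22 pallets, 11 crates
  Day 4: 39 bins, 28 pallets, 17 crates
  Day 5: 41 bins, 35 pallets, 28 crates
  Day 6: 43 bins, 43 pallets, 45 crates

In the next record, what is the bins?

Bins: 33, 35, 37, 39, 41, 43 → 45 (+2 each step).
Pallets: differences are 4, 5, 6, … (increasing by 1 each time), so 13, 17, 22, 28, 35, 43 → 52.
Crates: each term is the sum of the two before it, so 5, 6, 11, 17, 28, 45 → 73.

45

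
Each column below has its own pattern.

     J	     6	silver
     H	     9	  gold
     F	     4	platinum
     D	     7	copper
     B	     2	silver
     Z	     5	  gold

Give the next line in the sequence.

X  0  platinum

Letter: letters move back 2 places in the alphabet, wrapping A→Z; J, H, F, D, B, Z → X.
Second component goes 6, 9, 4, 7, 2, 5 → 0 (alternating steps +3, −5, +3, −5, …).
Metal goes silver, gold, platinum, copper, silver, gold → platinum (repeats silver → gold → platinum → copper).
So the next line is X  0  platinum.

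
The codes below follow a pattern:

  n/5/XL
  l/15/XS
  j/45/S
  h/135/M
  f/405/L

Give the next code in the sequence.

d/1215/XL

Letter: n, l, j, h, f → d (letters move back 2 places in the alphabet).
Second component: 5, 15, 45, 135, 405 → 1215 (×3 each step).
Size: runs through clothing sizes XS→XL, so XL, XS, S, M, L → XL.
Combining the parts gives d/1215/XL.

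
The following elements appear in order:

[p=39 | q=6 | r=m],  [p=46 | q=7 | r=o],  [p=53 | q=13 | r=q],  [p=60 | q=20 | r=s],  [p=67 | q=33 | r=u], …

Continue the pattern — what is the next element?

P: +7 each step, so 39, 46, 53, 60, 67 → 74.
Q: 6, 7, 13, 20, 33 → 53 (each term is the sum of the two before it).
R: letters move forward 2 places in the alphabet; m, o, q, s, u → w.
So the next element is [p=74 | q=53 | r=w].

[p=74 | q=53 | r=w]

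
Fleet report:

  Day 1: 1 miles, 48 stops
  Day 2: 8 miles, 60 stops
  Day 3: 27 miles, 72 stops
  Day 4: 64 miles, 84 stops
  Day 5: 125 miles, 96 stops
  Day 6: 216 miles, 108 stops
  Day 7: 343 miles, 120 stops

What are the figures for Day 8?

512 miles, 132 stops

Miles goes 1, 8, 27, 64, 125, 216, 343 → 512 (perfect cubes: 1³, 2³, 3³, …).
Stops: 48, 60, 72, 84, 96, 108, 120 → 132 (+12 each step).
Combining the parts gives 512 miles, 132 stops.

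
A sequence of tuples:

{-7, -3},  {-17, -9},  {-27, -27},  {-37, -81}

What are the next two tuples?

First component: −10 each step, so -7, -17, -27, -37 → -47 → -57.
Second component: ×3 each step; -3, -9, -27, -81 → -243 → -729.
So the next two tuples are {-47, -243} and {-57, -729}.

{-47, -243}, {-57, -729}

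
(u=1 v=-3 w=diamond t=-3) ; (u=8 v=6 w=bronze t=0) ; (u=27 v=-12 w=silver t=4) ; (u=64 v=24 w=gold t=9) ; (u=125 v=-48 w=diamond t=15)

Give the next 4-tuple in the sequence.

(u=216 v=96 w=bronze t=22)

U: perfect cubes: 1³, 2³, 3³, …, so 1, 8, 27, 64, 125 → 216.
V — ×(-2) each step: -3, 6, -12, 24, -48 → 96.
W — repeats diamond → bronze → silver → gold: diamond, bronze, silver, gold, diamond → bronze.
T: -3, 0, 4, 9, 15 → 22 (differences are 3, 4, 5, … (increasing by 1 each time)).
Putting it together: (u=216 v=96 w=bronze t=22).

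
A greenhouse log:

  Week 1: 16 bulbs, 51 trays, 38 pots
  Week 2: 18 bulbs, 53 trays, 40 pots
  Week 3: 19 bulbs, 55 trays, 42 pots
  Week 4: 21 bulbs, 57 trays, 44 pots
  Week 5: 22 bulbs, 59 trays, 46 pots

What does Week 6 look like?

Bulbs: alternating steps +2, +1, +2, +1, …, so 16, 18, 19, 21, 22 → 24.
Trays: +2 each step, so 51, 53, 55, 57, 59 → 61.
Pots goes 38, 40, 42, 44, 46 → 48 (+2 each step).
Combining the parts gives 24 bulbs, 61 trays, 48 pots.

24 bulbs, 61 trays, 48 pots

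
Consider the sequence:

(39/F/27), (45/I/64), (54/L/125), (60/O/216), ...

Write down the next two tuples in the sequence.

(69/R/343), (75/U/512)

First part: alternating steps +6, +9, +6, +9, …, so 39, 45, 54, 60 → 69 → 75.
Letter: letters move forward 3 places in the alphabet, so F, I, L, O → R → U.
Third part: 27, 64, 125, 216 → 343 → 512 (perfect cubes: 3³, 4³, 5³, …).
Putting the parts together: (69/R/343) and then (75/U/512).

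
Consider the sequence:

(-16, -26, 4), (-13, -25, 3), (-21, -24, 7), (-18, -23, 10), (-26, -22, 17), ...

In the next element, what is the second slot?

-21

For the second slot, +1 each step: -26, -25, -24, -23, -22 → -21.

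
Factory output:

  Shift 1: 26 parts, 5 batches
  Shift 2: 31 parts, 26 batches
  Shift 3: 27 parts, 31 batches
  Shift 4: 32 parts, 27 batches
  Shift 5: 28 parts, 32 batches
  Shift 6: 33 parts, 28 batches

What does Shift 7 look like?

29 parts, 33 batches

Parts: alternating steps +5, −4, +5, −4, …, so 26, 31, 27, 32, 28, 33 → 29.
Batches: always the previous value of the parts, so 5, 26, 31, 27, 32, 28 → 33.
So the next record is 29 parts, 33 batches.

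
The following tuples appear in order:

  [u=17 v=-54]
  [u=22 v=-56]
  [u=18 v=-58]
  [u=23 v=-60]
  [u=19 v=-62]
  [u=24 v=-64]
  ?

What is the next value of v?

V — −2 each step: -54, -56, -58, -60, -62, -64 → -66.

-66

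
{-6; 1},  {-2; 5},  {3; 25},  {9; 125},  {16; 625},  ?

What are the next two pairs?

For the first part, differences are 4, 5, 6, … (increasing by 1 each time): -6, -2, 3, 9, 16 → 24 → 33.
Second part goes 1, 5, 25, 125, 625 → 3125 → 15625 (×5 each step).
Putting the parts together: {24; 3125} and then {33; 15625}.

{24; 3125}, {33; 15625}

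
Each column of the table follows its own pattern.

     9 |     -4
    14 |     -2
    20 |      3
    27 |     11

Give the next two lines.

35  22; 44  36

First component: differences are 5, 6, 7, … (increasing by 1 each time); 9, 14, 20, 27 → 35 → 44.
Second component — differences are 2, 5, 8, … (increasing by 3 each time): -4, -2, 3, 11 → 22 → 36.
So the next two lines are 35  22 and 44  36.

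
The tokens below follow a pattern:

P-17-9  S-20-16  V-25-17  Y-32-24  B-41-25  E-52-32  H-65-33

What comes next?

Letter: letters move forward 3 places in the alphabet, wrapping Z→A, so P, S, V, Y, B, E, H → K.
For the second component, differences are 3, 5, 7, … (increasing by 2 each time): 17, 20, 25, 32, 41, 52, 65 → 80.
Third component — alternating steps +7, +1, +7, +1, …: 9, 16, 17, 24, 25, 32, 33 → 40.
Combining the parts gives K-80-40.

K-80-40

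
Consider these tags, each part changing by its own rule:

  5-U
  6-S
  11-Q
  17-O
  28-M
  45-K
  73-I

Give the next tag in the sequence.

118-G

First component — each term is the sum of the two before it: 5, 6, 11, 17, 28, 45, 73 → 118.
Letter: U, S, Q, O, M, K, I → G (letters move back 2 places in the alphabet).
So the next tag is 118-G.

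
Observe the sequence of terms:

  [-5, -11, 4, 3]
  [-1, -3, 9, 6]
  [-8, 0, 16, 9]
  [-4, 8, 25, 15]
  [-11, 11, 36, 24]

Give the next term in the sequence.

First part goes -5, -1, -8, -4, -11 → -7 (alternating steps +4, −7, +4, −7, …).
Second part: alternating steps +8, +3, +8, +3, …, so -11, -3, 0, 8, 11 → 19.
Third part: perfect squares: 2², 3², 4², …; 4, 9, 16, 25, 36 → 49.
For the fourth part, each term is the sum of the two before it: 3, 6, 9, 15, 24 → 39.
So the next term is [-7, 19, 49, 39].

[-7, 19, 49, 39]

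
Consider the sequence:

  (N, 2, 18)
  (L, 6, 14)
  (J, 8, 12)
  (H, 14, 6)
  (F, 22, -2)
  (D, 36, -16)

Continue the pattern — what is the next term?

(B, 58, -38)

For the letter, letters move back 2 places in the alphabet: N, L, J, H, F, D → B.
Second value: each term is the sum of the two before it, so 2, 6, 8, 14, 22, 36 → 58.
Third value — together with the second value always sums to 20: 18, 14, 12, 6, -2, -16 → -38.
Combining the parts gives (B, 58, -38).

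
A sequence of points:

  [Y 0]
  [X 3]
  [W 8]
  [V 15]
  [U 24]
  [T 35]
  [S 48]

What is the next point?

Letter — letters move back 1 place in the alphabet: Y, X, W, V, U, T, S → R.
Second coordinate: differences are 3, 5, 7, … (increasing by 2 each time), so 0, 3, 8, 15, 24, 35, 48 → 63.
Combining the parts gives [R 63].

[R 63]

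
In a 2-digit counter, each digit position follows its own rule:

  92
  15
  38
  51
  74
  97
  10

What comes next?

For the first digit, +2 each step, mod 10: 9, 1, 3, 5, 7, 9, 1 → 3.
Second digit: +3 each step, mod 10, so 2, 5, 8, 1, 4, 7, 0 → 3.
Putting it together: 33.

33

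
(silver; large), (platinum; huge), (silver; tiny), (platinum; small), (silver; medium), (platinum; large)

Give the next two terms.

For the metal, alternates silver ↔ platinum: silver, platinum, silver, platinum, silver, platinum → silver → platinum.
Size: large, huge, tiny, small, medium, large → huge → tiny (repeats large → huge → tiny → small → medium).
So the next two terms are (silver; huge) and (platinum; tiny).

(silver; huge), (platinum; tiny)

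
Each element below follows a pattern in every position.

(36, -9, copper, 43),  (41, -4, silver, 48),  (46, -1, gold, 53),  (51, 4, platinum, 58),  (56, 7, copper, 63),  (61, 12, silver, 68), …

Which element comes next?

(66, 15, gold, 73)

For the first entry, +5 each step: 36, 41, 46, 51, 56, 61 → 66.
Second entry goes -9, -4, -1, 4, 7, 12 → 15 (alternating steps +5, +3, +5, +3, …).
Metal — repeats copper → silver → gold → platinum: copper, silver, gold, platinum, copper, silver → gold.
Fourth entry: always 7 more than the first entry; 43, 48, 53, 58, 63, 68 → 73.
Putting it together: (66, 15, gold, 73).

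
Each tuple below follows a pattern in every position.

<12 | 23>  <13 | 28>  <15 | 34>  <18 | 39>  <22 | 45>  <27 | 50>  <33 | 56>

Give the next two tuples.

<40 | 61>, <48 | 67>

First slot: differences are 1, 2, 3, … (increasing by 1 each time); 12, 13, 15, 18, 22, 27, 33 → 40 → 48.
Second slot: 23, 28, 34, 39, 45, 50, 56 → 61 → 67 (alternating steps +5, +6, +5, +6, …).
So the next two tuples are <40 | 61> and <48 | 67>.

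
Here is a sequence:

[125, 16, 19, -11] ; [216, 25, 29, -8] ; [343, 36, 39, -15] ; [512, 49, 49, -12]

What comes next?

First part: perfect cubes: 5³, 6³, 7³, …, so 125, 216, 343, 512 → 729.
Second part: perfect squares: 4², 5², 6², …; 16, 25, 36, 49 → 64.
Third part goes 19, 29, 39, 49 → 59 (+10 each step).
Fourth part: alternating steps +3, −7, +3, −7, …, so -11, -8, -15, -12 → -19.
Combining the parts gives [729, 64, 59, -19].

[729, 64, 59, -19]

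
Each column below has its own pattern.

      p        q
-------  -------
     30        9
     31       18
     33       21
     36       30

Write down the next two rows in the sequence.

40  33; 45  42

For the column p, differences are 1, 2, 3, … (increasing by 1 each time): 30, 31, 33, 36 → 40 → 45.
For the column q, alternating steps +9, +3, +9, +3, …: 9, 18, 21, 30 → 33 → 42.
Putting the parts together: 40  33 and then 45  42.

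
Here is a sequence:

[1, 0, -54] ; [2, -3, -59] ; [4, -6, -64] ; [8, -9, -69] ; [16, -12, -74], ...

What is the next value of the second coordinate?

Second coordinate: 0, -3, -6, -9, -12 → -15 (−3 each step).

-15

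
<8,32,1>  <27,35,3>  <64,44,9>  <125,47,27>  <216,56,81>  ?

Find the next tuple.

First coordinate: 8, 27, 64, 125, 216 → 343 (perfect cubes: 2³, 3³, 4³, …).
Second coordinate: alternating steps +3, +9, +3, +9, …; 32, 35, 44, 47, 56 → 59.
Third coordinate — ×3 each step: 1, 3, 9, 27, 81 → 243.
So the next tuple is <343,59,243>.

<343,59,243>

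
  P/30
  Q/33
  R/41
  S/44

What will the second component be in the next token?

52

Letter goes P, Q, R, S → T (letters move forward 1 place in the alphabet).
Second component — alternating steps +3, +8, +3, +8, …: 30, 33, 41, 44 → 52.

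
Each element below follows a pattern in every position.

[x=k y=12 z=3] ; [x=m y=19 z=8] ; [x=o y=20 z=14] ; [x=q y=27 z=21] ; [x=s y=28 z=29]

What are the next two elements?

X goes k, m, o, q, s → u → w (letters move forward 2 places in the alphabet).
Y: alternating steps +7, +1, +7, +1, …, so 12, 19, 20, 27, 28 → 35 → 36.
Z goes 3, 8, 14, 21, 29 → 38 → 48 (differences are 5, 6, 7, … (increasing by 1 each time)).
Putting the parts together: [x=u y=35 z=38] and then [x=w y=36 z=48].

[x=u y=35 z=38], [x=w y=36 z=48]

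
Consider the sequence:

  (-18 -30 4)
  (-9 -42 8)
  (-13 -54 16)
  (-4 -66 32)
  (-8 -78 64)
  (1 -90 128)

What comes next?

First slot: alternating steps +9, −4, +9, −4, …; -18, -9, -13, -4, -8, 1 → -3.
Second slot: −12 each step; -30, -42, -54, -66, -78, -90 → -102.
Third slot: ×2 each step, so 4, 8, 16, 32, 64, 128 → 256.
Putting it together: (-3 -102 256).

(-3 -102 256)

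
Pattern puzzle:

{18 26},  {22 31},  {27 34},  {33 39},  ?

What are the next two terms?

First component — differences are 4, 5, 6, … (increasing by 1 each time): 18, 22, 27, 33 → 40 → 48.
Second component: 26, 31, 34, 39 → 42 → 47 (alternating steps +5, +3, +5, +3, …).
Putting the parts together: {40 42} and then {48 47}.

{40 42}, {48 47}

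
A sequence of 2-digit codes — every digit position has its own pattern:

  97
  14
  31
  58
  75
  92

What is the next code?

First digit: +2 each step, mod 10; 9, 1, 3, 5, 7, 9 → 1.
Second digit: −3 each step, mod 10, so 7, 4, 1, 8, 5, 2 → 9.
Combining the parts gives 19.

19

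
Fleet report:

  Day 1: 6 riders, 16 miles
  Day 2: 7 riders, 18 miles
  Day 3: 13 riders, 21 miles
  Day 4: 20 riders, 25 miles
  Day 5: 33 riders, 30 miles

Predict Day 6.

53 riders, 36 miles

Riders: each term is the sum of the two before it; 6, 7, 13, 20, 33 → 53.
Miles goes 16, 18, 21, 25, 30 → 36 (differences are 2, 3, 4, … (increasing by 1 each time)).
So the next row is 53 riders, 36 miles.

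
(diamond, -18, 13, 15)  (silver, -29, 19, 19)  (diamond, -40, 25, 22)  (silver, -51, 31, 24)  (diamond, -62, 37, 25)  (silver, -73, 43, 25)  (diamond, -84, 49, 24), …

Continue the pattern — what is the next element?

(silver, -95, 55, 22)

For the rank, alternates diamond ↔ silver: diamond, silver, diamond, silver, diamond, silver, diamond → silver.
Second entry: −11 each step; -18, -29, -40, -51, -62, -73, -84 → -95.
Third entry goes 13, 19, 25, 31, 37, 43, 49 → 55 (+6 each step).
Fourth entry: differences are 4, 3, 2, … (decreasing by 1 each time), so 15, 19, 22, 24, 25, 25, 24 → 22.
Putting it together: (silver, -95, 55, 22).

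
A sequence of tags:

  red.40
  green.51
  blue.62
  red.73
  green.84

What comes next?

Colour — repeats red → green → blue: red, green, blue, red, green → blue.
For the second component, +11 each step: 40, 51, 62, 73, 84 → 95.
Putting it together: blue.95.

blue.95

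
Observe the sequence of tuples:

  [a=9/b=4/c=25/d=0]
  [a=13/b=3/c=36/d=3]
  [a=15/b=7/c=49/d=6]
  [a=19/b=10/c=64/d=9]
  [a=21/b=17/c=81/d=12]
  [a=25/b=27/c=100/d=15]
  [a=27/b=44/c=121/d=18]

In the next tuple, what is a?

A — alternating steps +4, +2, +4, +2, …: 9, 13, 15, 19, 21, 25, 27 → 31.

31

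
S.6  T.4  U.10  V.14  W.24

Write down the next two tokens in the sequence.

X.38, Y.62

Letter: letters move forward 1 place in the alphabet; S, T, U, V, W → X → Y.
Second component: 6, 4, 10, 14, 24 → 38 → 62 (each term is the sum of the two before it).
Putting the parts together: X.38 and then Y.62.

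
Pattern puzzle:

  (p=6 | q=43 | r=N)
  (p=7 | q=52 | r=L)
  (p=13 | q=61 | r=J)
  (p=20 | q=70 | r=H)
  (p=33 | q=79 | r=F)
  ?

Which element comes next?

For the p, each term is the sum of the two before it: 6, 7, 13, 20, 33 → 53.
For the q, +9 each step: 43, 52, 61, 70, 79 → 88.
R: letters move back 2 places in the alphabet; N, L, J, H, F → D.
So the next element is (p=53 | q=88 | r=D).

(p=53 | q=88 | r=D)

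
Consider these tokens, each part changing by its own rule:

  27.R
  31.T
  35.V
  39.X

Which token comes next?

43.Z

First component: 27, 31, 35, 39 → 43 (+4 each step).
Letter goes R, T, V, X → Z (letters move forward 2 places in the alphabet).
Putting it together: 43.Z.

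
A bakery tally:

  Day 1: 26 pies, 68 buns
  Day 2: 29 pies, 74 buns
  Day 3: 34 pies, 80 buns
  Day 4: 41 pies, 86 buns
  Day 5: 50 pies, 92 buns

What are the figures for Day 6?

61 pies, 98 buns

Pies — differences are 3, 5, 7, … (increasing by 2 each time): 26, 29, 34, 41, 50 → 61.
Buns — +6 each step: 68, 74, 80, 86, 92 → 98.
Combining the parts gives 61 pies, 98 buns.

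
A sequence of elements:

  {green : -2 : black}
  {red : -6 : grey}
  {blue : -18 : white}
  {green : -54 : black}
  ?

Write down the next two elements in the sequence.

Colour — repeats green → red → blue: green, red, blue, green → red → blue.
Second part goes -2, -6, -18, -54 → -162 → -486 (×3 each step).
Shade — repeats black → grey → white: black, grey, white, black → grey → white.
Putting the parts together: {red : -162 : grey} and then {blue : -486 : white}.

{red : -162 : grey}, {blue : -486 : white}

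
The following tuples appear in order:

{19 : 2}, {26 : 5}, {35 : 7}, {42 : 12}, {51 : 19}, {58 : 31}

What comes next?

{67 : 50}

First slot: alternating steps +7, +9, +7, +9, …, so 19, 26, 35, 42, 51, 58 → 67.
Second slot goes 2, 5, 7, 12, 19, 31 → 50 (each term is the sum of the two before it).
Combining the parts gives {67 : 50}.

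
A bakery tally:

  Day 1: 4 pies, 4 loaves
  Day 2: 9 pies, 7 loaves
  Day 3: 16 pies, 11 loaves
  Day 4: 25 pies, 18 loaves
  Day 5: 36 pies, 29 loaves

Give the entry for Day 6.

49 pies, 47 loaves

Pies: perfect squares: 2², 3², 4², …; 4, 9, 16, 25, 36 → 49.
Loaves: each term is the sum of the two before it; 4, 7, 11, 18, 29 → 47.
Combining the parts gives 49 pies, 47 loaves.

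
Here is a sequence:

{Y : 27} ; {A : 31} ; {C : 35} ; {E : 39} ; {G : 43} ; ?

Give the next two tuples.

{I : 47}, {K : 51}

For the letter, letters move forward 2 places in the alphabet, wrapping Z→A: Y, A, C, E, G → I → K.
Second part: +4 each step, so 27, 31, 35, 39, 43 → 47 → 51.
Putting the parts together: {I : 47} and then {K : 51}.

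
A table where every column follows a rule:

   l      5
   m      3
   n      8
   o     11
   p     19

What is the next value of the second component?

30

For the second component, each term is the sum of the two before it: 5, 3, 8, 11, 19 → 30.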